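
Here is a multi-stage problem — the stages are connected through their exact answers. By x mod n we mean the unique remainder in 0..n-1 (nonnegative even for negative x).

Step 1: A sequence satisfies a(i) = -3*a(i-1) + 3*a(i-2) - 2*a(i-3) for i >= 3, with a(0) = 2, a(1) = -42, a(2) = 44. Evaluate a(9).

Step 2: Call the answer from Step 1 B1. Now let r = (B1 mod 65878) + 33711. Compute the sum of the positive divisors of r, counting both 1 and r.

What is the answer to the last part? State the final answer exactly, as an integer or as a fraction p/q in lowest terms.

Step 1: a(3) = -3*(44) + 3*(-42) - 2*(2) = -262; iterating: a(3)=-262, a(4)=1002, a(5)=-3880, a(6)=15170, a(7)=-59154, a(8)=230732, a(9)=-899998; answer -899998
Step 2: B1 = -899998; r = 56005; 56005 = 5 * 23 * 487; sigma = (1 + 5) * (1 + 23) * (1 + 487) = 6 * 24 * 488 = 70272; answer 70272

70272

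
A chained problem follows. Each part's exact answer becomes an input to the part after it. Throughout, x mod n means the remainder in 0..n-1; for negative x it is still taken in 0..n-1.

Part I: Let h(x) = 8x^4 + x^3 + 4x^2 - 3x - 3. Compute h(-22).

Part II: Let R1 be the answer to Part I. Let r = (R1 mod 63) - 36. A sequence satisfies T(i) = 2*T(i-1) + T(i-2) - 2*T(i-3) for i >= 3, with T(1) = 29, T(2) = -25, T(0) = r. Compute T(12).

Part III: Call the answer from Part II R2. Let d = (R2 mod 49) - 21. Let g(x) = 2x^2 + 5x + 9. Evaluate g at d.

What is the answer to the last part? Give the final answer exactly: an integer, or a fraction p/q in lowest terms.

Part I: 8*(-22)^4 + 1*(-22)^3 + 4*(-22)^2 - 3*(-22)^1 - 3 = (1874048) + (-10648) + (1936) + (66) + (-3) = 1865399; answer 1865399
Part II: R1 = 1865399; r = -4; T(3) = 2*(-25) + 1*(29) - 2*(-4) = -13; iterating: T(3)=-13, T(4)=-109, T(5)=-181, T(6)=-445, T(7)=-853, T(8)=-1789, T(9)=-3541, T(10)=-7165, T(11)=-14293, T(12)=-28669; answer -28669
Part III: R2 = -28669; d = 24; 2*(24)^2 + 5*(24)^1 + 9 = (1152) + (120) + (9) = 1281; answer 1281

1281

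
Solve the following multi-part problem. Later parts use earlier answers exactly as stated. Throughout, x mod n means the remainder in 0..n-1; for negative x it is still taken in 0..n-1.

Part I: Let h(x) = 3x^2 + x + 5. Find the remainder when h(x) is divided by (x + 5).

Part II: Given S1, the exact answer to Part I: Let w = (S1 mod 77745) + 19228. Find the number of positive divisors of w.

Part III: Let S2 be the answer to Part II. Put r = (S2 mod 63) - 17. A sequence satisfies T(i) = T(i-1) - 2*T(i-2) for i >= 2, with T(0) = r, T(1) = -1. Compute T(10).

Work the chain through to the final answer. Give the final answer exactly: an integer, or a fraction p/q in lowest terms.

-431

Part I: remainder = value at the root: 3*(-5)^2 + 1*(-5)^1 + 5 = (75) + (-5) + (5) = 75; answer 75
Part II: S1 = 75; w = 19303; 19303 = 97 * 199; number of divisors = (1+1) * (1+1) = 4; answer 4
Part III: S2 = 4; r = -13; T(2) = 1*(-1) - 2*(-13) = 25; iterating: T(2)=25, T(3)=27, T(4)=-23, T(5)=-77, T(6)=-31, T(7)=123, T(8)=185, T(9)=-61, T(10)=-431; answer -431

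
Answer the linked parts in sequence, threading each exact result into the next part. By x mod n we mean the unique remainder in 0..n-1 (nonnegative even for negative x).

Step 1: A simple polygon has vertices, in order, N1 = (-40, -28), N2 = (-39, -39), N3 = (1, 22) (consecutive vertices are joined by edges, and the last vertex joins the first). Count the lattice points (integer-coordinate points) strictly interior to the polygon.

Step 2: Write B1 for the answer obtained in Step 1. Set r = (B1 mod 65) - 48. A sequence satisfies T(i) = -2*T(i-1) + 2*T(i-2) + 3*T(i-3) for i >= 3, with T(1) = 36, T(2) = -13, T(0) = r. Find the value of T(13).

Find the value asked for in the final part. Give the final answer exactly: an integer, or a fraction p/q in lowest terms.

Step 1: cross terms: (-40*-39 - -39*-28)=468, (-39*22 - 1*-39)=-819, (1*-28 - -40*22)=852; twice the area = |501| = 501; area = 501/2; boundary points = 1 + 1 + 1 = 3; strictly interior points = area - boundary/2 + 1 = 250; answer 250
Step 2: B1 = 250; r = 7; T(3) = -2*(-13) + 2*(36) + 3*(7) = 119; iterating: T(3)=119, T(4)=-156, T(5)=511, T(6)=-977, T(7)=2508, T(8)=-5437, T(9)=12959, T(10)=-29268, T(11)=68143, T(12)=-155945, T(13)=360372; answer 360372

360372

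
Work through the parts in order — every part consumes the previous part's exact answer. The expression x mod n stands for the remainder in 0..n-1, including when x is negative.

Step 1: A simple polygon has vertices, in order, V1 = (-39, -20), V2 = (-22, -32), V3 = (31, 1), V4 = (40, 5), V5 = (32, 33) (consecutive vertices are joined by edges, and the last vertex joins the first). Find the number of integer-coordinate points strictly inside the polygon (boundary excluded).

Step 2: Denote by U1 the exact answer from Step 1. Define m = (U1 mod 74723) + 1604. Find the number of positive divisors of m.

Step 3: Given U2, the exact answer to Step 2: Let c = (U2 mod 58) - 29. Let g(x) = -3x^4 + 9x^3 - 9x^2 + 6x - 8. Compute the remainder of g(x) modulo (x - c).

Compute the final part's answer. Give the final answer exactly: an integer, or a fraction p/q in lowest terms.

Step 1: cross terms: (-39*-32 - -22*-20)=808, (-22*1 - 31*-32)=970, (31*5 - 40*1)=115, (40*33 - 32*5)=1160, (32*-20 - -39*33)=647; twice the area = |3700| = 3700; area = 1850; boundary points = 1 + 1 + 1 + 4 + 1 = 8; strictly interior points = area - boundary/2 + 1 = 1847; answer 1847
Step 2: U1 = 1847; m = 3451; 3451 = 7 * 17 * 29; number of divisors = (1+1) * (1+1) * (1+1) = 8; answer 8
Step 3: U2 = 8; c = -21; remainder = value at the root: -3*(-21)^4 + 9*(-21)^3 - 9*(-21)^2 + 6*(-21)^1 - 8 = (-583443) + (-83349) + (-3969) + (-126) + (-8) = -670895; answer -670895

-670895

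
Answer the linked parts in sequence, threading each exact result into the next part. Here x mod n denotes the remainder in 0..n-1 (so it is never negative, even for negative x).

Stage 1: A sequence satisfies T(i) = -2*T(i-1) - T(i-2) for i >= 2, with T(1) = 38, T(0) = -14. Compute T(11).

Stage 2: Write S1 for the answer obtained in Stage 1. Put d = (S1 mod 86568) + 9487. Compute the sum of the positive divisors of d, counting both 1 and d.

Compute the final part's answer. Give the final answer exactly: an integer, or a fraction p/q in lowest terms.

19968

Stage 1: T(2) = -2*(38) - 1*(-14) = -62; iterating: T(2)=-62, T(3)=86, T(4)=-110, T(5)=134, T(6)=-158, T(7)=182, T(8)=-206, T(9)=230, T(10)=-254, T(11)=278; answer 278
Stage 2: S1 = 278; d = 9765; 9765 = 3^2 * 5 * 7 * 31; sigma = (1 + 3 + 9) * (1 + 5) * (1 + 7) * (1 + 31) = 13 * 6 * 8 * 32 = 19968; answer 19968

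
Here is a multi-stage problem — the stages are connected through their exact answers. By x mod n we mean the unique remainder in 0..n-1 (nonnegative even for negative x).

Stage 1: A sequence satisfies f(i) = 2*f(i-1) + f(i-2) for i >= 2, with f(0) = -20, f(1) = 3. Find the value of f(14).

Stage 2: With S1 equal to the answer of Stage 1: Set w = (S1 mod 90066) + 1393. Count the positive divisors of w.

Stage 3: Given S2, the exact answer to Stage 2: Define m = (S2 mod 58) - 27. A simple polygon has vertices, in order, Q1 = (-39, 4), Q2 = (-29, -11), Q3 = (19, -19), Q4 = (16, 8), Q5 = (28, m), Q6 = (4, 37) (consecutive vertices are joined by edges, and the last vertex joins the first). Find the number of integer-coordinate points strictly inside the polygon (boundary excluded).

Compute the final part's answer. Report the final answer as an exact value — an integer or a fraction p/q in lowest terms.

1916

Stage 1: f(2) = 2*(3) + 1*(-20) = -14; iterating: f(2)=-14, f(3)=-25, f(4)=-64, f(5)=-153, f(6)=-370, f(7)=-893, f(8)=-2156, f(9)=-5205, f(10)=-12566, f(11)=-30337, f(12)=-73240, f(13)=-176817, f(14)=-426874; answer -426874
Stage 2: S1 = -426874; w = 24849; 24849 = 3^2 * 11 * 251; number of divisors = (2+1) * (1+1) * (1+1) = 12; answer 12
Stage 3: S2 = 12; m = -15; cross terms: (-39*-11 - -29*4)=545, (-29*-19 - 19*-11)=760, (19*8 - 16*-19)=456, (16*-15 - 28*8)=-464, (28*37 - 4*-15)=1096, (4*4 - -39*37)=1459; twice the area = |3852| = 3852; area = 1926; boundary points = 5 + 8 + 3 + 1 + 4 + 1 = 22; strictly interior points = area - boundary/2 + 1 = 1916; answer 1916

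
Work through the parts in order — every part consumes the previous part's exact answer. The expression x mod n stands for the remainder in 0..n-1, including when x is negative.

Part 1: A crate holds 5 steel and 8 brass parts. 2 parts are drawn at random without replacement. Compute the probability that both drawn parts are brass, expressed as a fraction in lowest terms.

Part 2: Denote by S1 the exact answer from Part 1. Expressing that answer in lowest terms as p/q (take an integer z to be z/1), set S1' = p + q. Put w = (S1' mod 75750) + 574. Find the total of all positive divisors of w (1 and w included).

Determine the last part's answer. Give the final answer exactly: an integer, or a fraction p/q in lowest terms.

Part 1: total draws C(13,2) = 78; favorable C(8,2) = 28; P = 14/39; answer 14/39
Part 2: S1 = 14/39; threaded value p + q = 53; w = 627; 627 = 3 * 11 * 19; sigma = (1 + 3) * (1 + 11) * (1 + 19) = 4 * 12 * 20 = 960; answer 960

960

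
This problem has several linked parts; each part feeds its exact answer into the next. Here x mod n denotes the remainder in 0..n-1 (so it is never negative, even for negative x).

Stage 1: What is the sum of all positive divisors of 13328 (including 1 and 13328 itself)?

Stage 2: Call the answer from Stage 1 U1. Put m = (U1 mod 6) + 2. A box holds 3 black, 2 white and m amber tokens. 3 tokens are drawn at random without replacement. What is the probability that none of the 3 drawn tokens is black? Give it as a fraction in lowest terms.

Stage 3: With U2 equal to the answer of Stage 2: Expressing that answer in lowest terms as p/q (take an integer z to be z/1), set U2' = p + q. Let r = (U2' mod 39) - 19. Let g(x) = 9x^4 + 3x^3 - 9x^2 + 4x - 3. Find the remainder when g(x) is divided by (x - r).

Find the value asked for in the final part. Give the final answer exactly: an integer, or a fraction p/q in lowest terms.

1148984

Stage 1: 13328 = 2^4 * 7^2 * 17; sigma = (1 + 2 + 4 + 8 + 16) * (1 + 7 + 49) * (1 + 17) = 31 * 57 * 18 = 31806; answer 31806
Stage 2: U1 = 31806; m = 2; total draws C(7,3) = 35; favorable C(4,3) = 4; P = 4/35; answer 4/35
Stage 3: U2 = 4/35; threaded value p + q = 39; r = -19; remainder = value at the root: 9*(-19)^4 + 3*(-19)^3 - 9*(-19)^2 + 4*(-19)^1 - 3 = (1172889) + (-20577) + (-3249) + (-76) + (-3) = 1148984; answer 1148984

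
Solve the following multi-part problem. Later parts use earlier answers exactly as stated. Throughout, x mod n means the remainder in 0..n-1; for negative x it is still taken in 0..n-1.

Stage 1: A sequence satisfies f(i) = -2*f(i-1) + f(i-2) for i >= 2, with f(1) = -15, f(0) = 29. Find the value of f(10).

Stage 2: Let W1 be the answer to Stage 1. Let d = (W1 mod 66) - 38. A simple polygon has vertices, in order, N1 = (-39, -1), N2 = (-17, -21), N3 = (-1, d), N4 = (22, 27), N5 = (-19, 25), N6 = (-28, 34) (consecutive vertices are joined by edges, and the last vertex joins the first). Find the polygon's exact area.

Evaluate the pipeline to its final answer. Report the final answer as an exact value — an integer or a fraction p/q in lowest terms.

2022

Stage 1: f(2) = -2*(-15) + 1*(29) = 59; iterating: f(2)=59, f(3)=-133, f(4)=325, f(5)=-783, f(6)=1891, f(7)=-4565, f(8)=11021, f(9)=-26607, f(10)=64235; answer 64235
Stage 2: W1 = 64235; d = -21; cross terms: (-39*-21 - -17*-1)=802, (-17*-21 - -1*-21)=336, (-1*27 - 22*-21)=435, (22*25 - -19*27)=1063, (-19*34 - -28*25)=54, (-28*-1 - -39*34)=1354; twice the area = |4044| = 4044; area = 2022; answer 2022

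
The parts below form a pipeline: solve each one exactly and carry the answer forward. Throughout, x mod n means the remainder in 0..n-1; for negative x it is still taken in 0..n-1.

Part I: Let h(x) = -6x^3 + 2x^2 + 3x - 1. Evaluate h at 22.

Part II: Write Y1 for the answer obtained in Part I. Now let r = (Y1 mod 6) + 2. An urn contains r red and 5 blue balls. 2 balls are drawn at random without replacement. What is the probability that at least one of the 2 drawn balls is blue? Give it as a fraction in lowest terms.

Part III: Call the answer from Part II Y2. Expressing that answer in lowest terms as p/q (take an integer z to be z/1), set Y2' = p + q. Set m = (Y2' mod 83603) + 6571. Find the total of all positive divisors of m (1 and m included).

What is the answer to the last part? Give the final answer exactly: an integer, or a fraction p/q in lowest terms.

19656

Part I: -6*(22)^3 + 2*(22)^2 + 3*(22)^1 - 1 = (-63888) + (968) + (66) + (-1) = -62855; answer -62855
Part II: Y1 = -62855; r = 3; total draws C(8,2) = 28; complement C(3,2) = 3; favorable 28 - 3 = 25; P = 25/28; answer 25/28
Part III: Y2 = 25/28; threaded value p + q = 53; m = 6624; 6624 = 2^5 * 3^2 * 23; sigma = (1 + 2 + 4 + 8 + 16 + 32) * (1 + 3 + 9) * (1 + 23) = 63 * 13 * 24 = 19656; answer 19656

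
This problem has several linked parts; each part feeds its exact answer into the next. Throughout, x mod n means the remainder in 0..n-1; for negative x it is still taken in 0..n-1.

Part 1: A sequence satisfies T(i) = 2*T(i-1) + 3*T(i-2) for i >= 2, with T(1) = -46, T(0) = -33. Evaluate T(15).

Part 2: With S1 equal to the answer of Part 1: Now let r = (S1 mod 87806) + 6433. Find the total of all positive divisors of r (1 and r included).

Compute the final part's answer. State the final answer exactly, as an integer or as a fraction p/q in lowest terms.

72160

Part 1: T(2) = 2*(-46) + 3*(-33) = -191; iterating: T(2)=-191, T(3)=-520, T(4)=-1613, T(5)=-4786, T(6)=-14411, T(7)=-43180, T(8)=-129593, T(9)=-388726, T(10)=-1166231, T(11)=-3498640, T(12)=-10495973, T(13)=-31487866, T(14)=-94463651, T(15)=-283390900; answer -283390900
Part 2: S1 = -283390900; r = 53301; 53301 = 3 * 109 * 163; sigma = (1 + 3) * (1 + 109) * (1 + 163) = 4 * 110 * 164 = 72160; answer 72160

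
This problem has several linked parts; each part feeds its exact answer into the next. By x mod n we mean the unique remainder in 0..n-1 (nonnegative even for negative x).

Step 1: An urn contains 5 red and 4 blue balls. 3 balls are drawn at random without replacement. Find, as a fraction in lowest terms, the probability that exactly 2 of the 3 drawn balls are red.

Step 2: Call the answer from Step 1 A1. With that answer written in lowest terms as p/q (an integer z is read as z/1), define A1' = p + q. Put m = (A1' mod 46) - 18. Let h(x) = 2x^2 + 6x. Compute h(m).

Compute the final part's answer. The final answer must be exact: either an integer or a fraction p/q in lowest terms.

416

Step 1: total draws C(9,3) = 84; favorable C(5,2)*C(4,1) = 40; P = 10/21; answer 10/21
Step 2: A1 = 10/21; threaded value p + q = 31; m = 13; 2*(13)^2 + 6*(13)^1 = (338) + (78) = 416; answer 416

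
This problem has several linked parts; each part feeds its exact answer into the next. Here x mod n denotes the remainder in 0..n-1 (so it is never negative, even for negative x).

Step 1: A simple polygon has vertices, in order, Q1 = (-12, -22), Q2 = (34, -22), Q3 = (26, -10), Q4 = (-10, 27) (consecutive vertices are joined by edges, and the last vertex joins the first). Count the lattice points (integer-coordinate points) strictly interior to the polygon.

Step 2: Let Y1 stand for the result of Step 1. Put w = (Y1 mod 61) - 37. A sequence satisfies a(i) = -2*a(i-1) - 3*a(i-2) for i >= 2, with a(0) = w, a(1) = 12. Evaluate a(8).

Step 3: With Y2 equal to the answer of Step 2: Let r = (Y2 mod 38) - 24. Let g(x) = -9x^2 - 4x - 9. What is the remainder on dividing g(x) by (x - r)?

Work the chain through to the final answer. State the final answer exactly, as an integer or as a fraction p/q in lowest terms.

-5097

Step 1: cross terms: (-12*-22 - 34*-22)=1012, (34*-10 - 26*-22)=232, (26*27 - -10*-10)=602, (-10*-22 - -12*27)=544; twice the area = |2390| = 2390; area = 1195; boundary points = 46 + 4 + 1 + 1 = 52; strictly interior points = area - boundary/2 + 1 = 1170; answer 1170
Step 2: Y1 = 1170; w = -26; a(2) = -2*(12) - 3*(-26) = 54; iterating: a(2)=54, a(3)=-144, a(4)=126, a(5)=180, a(6)=-738, a(7)=936, a(8)=342; answer 342
Step 3: Y2 = 342; r = -24; remainder = value at the root: -9*(-24)^2 - 4*(-24)^1 - 9 = (-5184) + (96) + (-9) = -5097; answer -5097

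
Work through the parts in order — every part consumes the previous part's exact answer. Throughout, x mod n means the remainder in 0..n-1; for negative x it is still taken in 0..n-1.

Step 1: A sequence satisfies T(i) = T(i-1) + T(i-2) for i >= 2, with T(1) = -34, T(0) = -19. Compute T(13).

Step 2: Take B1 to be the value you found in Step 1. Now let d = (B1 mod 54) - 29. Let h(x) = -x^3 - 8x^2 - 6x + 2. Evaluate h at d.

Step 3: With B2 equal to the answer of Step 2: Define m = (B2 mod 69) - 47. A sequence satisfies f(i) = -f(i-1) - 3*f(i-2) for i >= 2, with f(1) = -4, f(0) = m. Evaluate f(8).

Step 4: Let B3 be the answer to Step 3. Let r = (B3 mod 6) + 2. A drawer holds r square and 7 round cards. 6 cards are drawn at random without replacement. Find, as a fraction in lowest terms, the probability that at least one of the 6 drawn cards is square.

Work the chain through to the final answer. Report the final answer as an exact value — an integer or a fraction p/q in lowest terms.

Step 1: T(2) = 1*(-34) + 1*(-19) = -53; iterating: T(2)=-53, T(3)=-87, T(4)=-140, T(5)=-227, T(6)=-367, T(7)=-594, T(8)=-961, T(9)=-1555, T(10)=-2516, T(11)=-4071, T(12)=-6587, T(13)=-10658; answer -10658
Step 2: B1 = -10658; d = 5; -1*(5)^3 - 8*(5)^2 - 6*(5)^1 + 2 = (-125) + (-200) + (-30) + (2) = -353; answer -353
Step 3: B2 = -353; m = 14; f(2) = -1*(-4) - 3*(14) = -38; iterating: f(2)=-38, f(3)=50, f(4)=64, f(5)=-214, f(6)=22, f(7)=620, f(8)=-686; answer -686
Step 4: B3 = -686; r = 6; total draws C(13,6) = 1716; complement C(7,6) = 7; favorable 1716 - 7 = 1709; P = 1709/1716; answer 1709/1716

1709/1716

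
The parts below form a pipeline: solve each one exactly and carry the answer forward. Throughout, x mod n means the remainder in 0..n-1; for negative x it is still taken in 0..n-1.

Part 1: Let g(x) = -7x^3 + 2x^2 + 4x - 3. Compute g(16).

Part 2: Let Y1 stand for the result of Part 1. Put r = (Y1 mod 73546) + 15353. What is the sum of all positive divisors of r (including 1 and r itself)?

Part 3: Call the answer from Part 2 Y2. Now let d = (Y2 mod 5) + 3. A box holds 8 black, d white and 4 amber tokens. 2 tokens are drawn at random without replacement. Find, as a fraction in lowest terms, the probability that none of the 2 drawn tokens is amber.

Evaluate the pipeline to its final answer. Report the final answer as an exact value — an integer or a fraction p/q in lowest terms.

11/21

Part 1: -7*(16)^3 + 2*(16)^2 + 4*(16)^1 - 3 = (-28672) + (512) + (64) + (-3) = -28099; answer -28099
Part 2: Y1 = -28099; r = 60800; 60800 = 2^7 * 5^2 * 19; sigma = (1 + 2 + 4 + 8 + 16 + 32 + 64 + 128) * (1 + 5 + 25) * (1 + 19) = 255 * 31 * 20 = 158100; answer 158100
Part 3: Y2 = 158100; d = 3; total draws C(15,2) = 105; favorable C(11,2) = 55; P = 11/21; answer 11/21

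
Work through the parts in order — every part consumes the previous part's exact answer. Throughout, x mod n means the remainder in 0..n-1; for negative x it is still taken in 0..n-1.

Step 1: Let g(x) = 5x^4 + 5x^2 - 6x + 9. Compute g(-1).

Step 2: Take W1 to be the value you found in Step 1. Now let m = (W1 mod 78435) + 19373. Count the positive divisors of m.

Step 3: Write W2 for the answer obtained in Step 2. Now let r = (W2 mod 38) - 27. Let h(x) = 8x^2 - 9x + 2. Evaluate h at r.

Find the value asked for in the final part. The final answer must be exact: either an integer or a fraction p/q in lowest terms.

Step 1: 5*(-1)^4 + 5*(-1)^2 - 6*(-1)^1 + 9 = (5) + (5) + (6) + (9) = 25; answer 25
Step 2: W1 = 25; m = 19398; 19398 = 2 * 3 * 53 * 61; number of divisors = (1+1) * (1+1) * (1+1) * (1+1) = 16; answer 16
Step 3: W2 = 16; r = -11; 8*(-11)^2 - 9*(-11)^1 + 2 = (968) + (99) + (2) = 1069; answer 1069

1069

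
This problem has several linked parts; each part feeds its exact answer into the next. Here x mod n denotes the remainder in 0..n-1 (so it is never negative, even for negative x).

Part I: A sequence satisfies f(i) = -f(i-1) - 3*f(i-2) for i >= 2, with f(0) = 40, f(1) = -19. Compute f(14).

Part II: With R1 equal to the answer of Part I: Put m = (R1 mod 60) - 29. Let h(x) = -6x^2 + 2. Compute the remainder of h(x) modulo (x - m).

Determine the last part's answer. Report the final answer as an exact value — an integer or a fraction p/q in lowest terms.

-598

Part I: f(2) = -1*(-19) - 3*(40) = -101; iterating: f(2)=-101, f(3)=158, f(4)=145, f(5)=-619, f(6)=184, f(7)=1673, f(8)=-2225, f(9)=-2794, f(10)=9469, f(11)=-1087, f(12)=-27320, f(13)=30581, f(14)=51379; answer 51379
Part II: R1 = 51379; m = -10; remainder = value at the root: -6*(-10)^2 + 2 = (-600) + (2) = -598; answer -598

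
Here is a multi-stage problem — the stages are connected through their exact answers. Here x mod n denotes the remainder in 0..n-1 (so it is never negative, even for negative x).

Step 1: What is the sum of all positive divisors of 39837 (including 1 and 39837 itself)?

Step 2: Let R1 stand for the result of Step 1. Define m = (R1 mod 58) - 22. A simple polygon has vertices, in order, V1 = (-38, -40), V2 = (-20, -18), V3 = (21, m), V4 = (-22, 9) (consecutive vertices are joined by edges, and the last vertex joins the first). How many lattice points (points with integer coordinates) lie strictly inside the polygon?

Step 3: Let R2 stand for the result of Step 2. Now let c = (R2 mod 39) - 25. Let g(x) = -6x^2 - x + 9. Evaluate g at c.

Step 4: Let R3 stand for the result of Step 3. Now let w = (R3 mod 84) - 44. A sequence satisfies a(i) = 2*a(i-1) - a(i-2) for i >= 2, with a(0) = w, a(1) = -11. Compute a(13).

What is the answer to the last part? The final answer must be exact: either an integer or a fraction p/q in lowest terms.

Step 1: 39837 = 3 * 7^2 * 271; sigma = (1 + 3) * (1 + 7 + 49) * (1 + 271) = 4 * 57 * 272 = 62016; answer 62016
Step 2: R1 = 62016; m = -8; cross terms: (-38*-18 - -20*-40)=-116, (-20*-8 - 21*-18)=538, (21*9 - -22*-8)=13, (-22*-40 - -38*9)=1222; twice the area = |1657| = 1657; area = 1657/2; boundary points = 2 + 1 + 1 + 1 = 5; strictly interior points = area - boundary/2 + 1 = 827; answer 827
Step 3: R2 = 827; c = -17; -6*(-17)^2 - 1*(-17)^1 + 9 = (-1734) + (17) + (9) = -1708; answer -1708
Step 4: R3 = -1708; w = 12; a(2) = 2*(-11) - 1*(12) = -34; iterating: a(2)=-34, a(3)=-57, a(4)=-80, a(5)=-103, a(6)=-126, a(7)=-149, a(8)=-172, a(9)=-195, a(10)=-218, a(11)=-241, a(12)=-264, a(13)=-287; answer -287

-287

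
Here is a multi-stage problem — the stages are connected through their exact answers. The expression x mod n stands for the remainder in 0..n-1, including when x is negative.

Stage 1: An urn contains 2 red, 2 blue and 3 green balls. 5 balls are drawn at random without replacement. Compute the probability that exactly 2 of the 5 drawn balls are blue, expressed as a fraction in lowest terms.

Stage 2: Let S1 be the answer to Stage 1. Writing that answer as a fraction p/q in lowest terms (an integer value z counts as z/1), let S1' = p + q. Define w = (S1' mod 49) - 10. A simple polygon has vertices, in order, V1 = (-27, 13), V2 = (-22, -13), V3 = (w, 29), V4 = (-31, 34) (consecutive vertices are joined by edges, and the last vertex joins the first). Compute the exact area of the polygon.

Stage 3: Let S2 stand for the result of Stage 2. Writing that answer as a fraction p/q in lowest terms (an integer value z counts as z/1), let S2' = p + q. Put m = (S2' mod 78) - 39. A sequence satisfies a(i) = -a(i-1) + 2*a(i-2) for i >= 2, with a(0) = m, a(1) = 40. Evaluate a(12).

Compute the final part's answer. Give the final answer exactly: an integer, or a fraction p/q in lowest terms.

-65528

Stage 1: total draws C(7,5) = 21; favorable C(2,2)*C(5,3) = 10; P = 10/21; answer 10/21
Stage 2: S1 = 10/21; threaded value p + q = 31; w = 21; cross terms: (-27*-13 - -22*13)=637, (-22*29 - 21*-13)=-365, (21*34 - -31*29)=1613, (-31*13 - -27*34)=515; twice the area = |2400| = 2400; area = 1200; answer 1200
Stage 3: S2 = 1200; threaded value p + q = 1201; m = -8; a(2) = -1*(40) + 2*(-8) = -56; iterating: a(2)=-56, a(3)=136, a(4)=-248, a(5)=520, a(6)=-1016, a(7)=2056, a(8)=-4088, a(9)=8200, a(10)=-16376, a(11)=32776, a(12)=-65528; answer -65528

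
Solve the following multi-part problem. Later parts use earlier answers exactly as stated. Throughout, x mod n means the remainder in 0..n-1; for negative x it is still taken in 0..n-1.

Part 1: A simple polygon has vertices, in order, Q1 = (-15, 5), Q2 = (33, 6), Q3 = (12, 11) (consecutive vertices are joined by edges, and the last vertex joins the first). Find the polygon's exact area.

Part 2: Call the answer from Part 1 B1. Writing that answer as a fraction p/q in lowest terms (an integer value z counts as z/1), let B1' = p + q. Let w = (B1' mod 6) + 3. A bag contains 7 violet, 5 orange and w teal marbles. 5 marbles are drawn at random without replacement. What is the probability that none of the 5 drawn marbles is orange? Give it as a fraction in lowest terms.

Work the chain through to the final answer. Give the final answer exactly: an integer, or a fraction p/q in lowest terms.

1001/5168

Part 1: cross terms: (-15*6 - 33*5)=-255, (33*11 - 12*6)=291, (12*5 - -15*11)=225; twice the area = |261| = 261; area = 261/2; answer 261/2
Part 2: B1 = 261/2; threaded value p + q = 263; w = 8; total draws C(20,5) = 15504; favorable C(15,5) = 3003; P = 1001/5168; answer 1001/5168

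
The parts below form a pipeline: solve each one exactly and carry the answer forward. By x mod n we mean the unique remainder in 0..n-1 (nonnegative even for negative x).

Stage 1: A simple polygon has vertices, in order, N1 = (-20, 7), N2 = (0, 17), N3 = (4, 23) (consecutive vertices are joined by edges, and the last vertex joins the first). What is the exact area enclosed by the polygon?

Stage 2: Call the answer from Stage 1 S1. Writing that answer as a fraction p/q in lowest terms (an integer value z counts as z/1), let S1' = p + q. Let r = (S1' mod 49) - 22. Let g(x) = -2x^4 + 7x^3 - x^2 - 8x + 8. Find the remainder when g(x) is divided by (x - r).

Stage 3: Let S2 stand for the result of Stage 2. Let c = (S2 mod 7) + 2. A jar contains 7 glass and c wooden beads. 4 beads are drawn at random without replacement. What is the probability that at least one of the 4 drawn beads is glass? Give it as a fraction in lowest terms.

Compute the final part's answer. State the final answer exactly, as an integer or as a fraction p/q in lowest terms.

Stage 1: cross terms: (-20*17 - 0*7)=-340, (0*23 - 4*17)=-68, (4*7 - -20*23)=488; twice the area = |80| = 80; area = 40; answer 40
Stage 2: S1 = 40; threaded value p + q = 41; r = 19; remainder = value at the root: -2*(19)^4 + 7*(19)^3 - 1*(19)^2 - 8*(19)^1 + 8 = (-260642) + (48013) + (-361) + (-152) + (8) = -213134; answer -213134
Stage 3: S2 = -213134; c = 4; total draws C(11,4) = 330; complement C(4,4) = 1; favorable 330 - 1 = 329; P = 329/330; answer 329/330

329/330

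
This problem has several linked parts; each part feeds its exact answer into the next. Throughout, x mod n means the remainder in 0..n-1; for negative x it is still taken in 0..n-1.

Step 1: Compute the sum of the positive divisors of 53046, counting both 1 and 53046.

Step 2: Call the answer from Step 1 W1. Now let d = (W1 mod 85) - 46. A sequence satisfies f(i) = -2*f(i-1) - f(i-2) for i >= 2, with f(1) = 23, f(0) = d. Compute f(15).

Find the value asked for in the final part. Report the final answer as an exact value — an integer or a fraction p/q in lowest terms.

Step 1: 53046 = 2 * 3^2 * 7 * 421; sigma = (1 + 2) * (1 + 3 + 9) * (1 + 7) * (1 + 421) = 3 * 13 * 8 * 422 = 131664; answer 131664
Step 2: W1 = 131664; d = 38; f(2) = -2*(23) - 1*(38) = -84; iterating: f(2)=-84, f(3)=145, f(4)=-206, f(5)=267, f(6)=-328, f(7)=389, f(8)=-450, f(9)=511, f(10)=-572, f(11)=633, f(12)=-694, f(13)=755, f(14)=-816, f(15)=877; answer 877

877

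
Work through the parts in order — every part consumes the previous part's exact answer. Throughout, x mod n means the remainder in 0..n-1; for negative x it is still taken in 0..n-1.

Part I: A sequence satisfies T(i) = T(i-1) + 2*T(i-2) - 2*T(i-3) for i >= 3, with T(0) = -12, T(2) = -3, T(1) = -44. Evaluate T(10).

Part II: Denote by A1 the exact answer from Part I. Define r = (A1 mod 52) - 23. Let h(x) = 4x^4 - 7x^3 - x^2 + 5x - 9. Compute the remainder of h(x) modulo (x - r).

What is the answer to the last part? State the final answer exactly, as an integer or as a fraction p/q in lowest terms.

Part I: T(3) = 1*(-3) + 2*(-44) - 2*(-12) = -67; iterating: T(3)=-67, T(4)=15, T(5)=-113, T(6)=51, T(7)=-205, T(8)=123, T(9)=-389, T(10)=267; answer 267
Part II: A1 = 267; r = -16; remainder = value at the root: 4*(-16)^4 - 7*(-16)^3 - 1*(-16)^2 + 5*(-16)^1 - 9 = (262144) + (28672) + (-256) + (-80) + (-9) = 290471; answer 290471

290471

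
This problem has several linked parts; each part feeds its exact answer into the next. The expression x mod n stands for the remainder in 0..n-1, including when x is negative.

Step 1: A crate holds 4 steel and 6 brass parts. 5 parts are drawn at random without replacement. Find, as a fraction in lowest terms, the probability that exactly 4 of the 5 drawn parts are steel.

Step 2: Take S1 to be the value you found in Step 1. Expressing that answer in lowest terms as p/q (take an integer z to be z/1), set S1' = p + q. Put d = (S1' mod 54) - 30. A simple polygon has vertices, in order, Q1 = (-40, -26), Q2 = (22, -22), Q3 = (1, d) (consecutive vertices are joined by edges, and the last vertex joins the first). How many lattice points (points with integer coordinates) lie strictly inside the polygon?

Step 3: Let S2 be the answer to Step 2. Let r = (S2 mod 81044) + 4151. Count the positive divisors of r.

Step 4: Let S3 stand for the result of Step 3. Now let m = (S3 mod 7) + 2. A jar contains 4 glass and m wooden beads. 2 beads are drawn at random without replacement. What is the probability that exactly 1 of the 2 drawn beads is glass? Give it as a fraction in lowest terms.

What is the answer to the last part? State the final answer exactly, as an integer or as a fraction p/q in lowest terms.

Step 1: total draws C(10,5) = 252; favorable C(4,4)*C(6,1) = 6; P = 1/42; answer 1/42
Step 2: S1 = 1/42; threaded value p + q = 43; d = 13; cross terms: (-40*-22 - 22*-26)=1452, (22*13 - 1*-22)=308, (1*-26 - -40*13)=494; twice the area = |2254| = 2254; area = 1127; boundary points = 2 + 7 + 1 = 10; strictly interior points = area - boundary/2 + 1 = 1123; answer 1123
Step 3: S2 = 1123; r = 5274; 5274 = 2 * 3^2 * 293; number of divisors = (1+1) * (2+1) * (1+1) = 12; answer 12
Step 4: S3 = 12; m = 7; total draws C(11,2) = 55; favorable C(4,1)*C(7,1) = 28; P = 28/55; answer 28/55

28/55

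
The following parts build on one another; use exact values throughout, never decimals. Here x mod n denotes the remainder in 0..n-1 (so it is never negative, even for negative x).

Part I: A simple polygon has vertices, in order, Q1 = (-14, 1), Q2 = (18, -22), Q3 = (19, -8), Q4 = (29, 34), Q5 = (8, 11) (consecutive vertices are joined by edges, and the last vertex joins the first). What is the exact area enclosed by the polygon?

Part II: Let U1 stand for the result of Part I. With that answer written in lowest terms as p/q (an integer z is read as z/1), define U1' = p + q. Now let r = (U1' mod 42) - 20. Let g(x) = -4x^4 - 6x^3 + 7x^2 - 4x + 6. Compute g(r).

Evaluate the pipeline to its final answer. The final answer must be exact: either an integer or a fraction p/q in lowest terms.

-1549

Part I: cross terms: (-14*-22 - 18*1)=290, (18*-8 - 19*-22)=274, (19*34 - 29*-8)=878, (29*11 - 8*34)=47, (8*1 - -14*11)=162; twice the area = |1651| = 1651; area = 1651/2; answer 1651/2
Part II: U1 = 1651/2; threaded value p + q = 1653; r = -5; -4*(-5)^4 - 6*(-5)^3 + 7*(-5)^2 - 4*(-5)^1 + 6 = (-2500) + (750) + (175) + (20) + (6) = -1549; answer -1549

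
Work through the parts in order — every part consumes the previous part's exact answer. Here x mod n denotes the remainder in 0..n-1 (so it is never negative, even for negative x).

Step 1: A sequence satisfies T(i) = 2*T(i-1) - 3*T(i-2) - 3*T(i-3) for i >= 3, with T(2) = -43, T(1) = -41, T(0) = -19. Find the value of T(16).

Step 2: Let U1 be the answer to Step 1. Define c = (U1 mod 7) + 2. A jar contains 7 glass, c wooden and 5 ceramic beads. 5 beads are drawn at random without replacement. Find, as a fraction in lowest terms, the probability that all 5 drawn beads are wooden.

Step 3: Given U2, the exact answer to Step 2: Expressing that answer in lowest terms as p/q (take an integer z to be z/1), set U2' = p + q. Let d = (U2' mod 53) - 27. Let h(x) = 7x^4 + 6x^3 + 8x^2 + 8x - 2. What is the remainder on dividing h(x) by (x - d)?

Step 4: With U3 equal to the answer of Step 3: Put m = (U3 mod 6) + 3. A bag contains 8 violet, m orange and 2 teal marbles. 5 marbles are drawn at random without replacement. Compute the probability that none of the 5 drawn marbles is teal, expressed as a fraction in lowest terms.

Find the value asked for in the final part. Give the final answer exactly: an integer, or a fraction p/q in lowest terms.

Step 1: T(3) = 2*(-43) - 3*(-41) - 3*(-19) = 94; iterating: T(3)=94, T(4)=440, T(5)=727, T(6)=-148, T(7)=-3797, T(8)=-9331, T(9)=-6827, T(10)=25730, T(11)=99934, T(12)=143159, T(13)=-90674, T(14)=-910627, T(15)=-1978709, T(16)=-953515; answer -953515
Step 2: U1 = -953515; c = 6; total draws C(18,5) = 8568; favorable C(6,5) = 6; P = 1/1428; answer 1/1428
Step 3: U2 = 1/1428; threaded value p + q = 1429; d = 24; remainder = value at the root: 7*(24)^4 + 6*(24)^3 + 8*(24)^2 + 8*(24)^1 - 2 = (2322432) + (82944) + (4608) + (192) + (-2) = 2410174; answer 2410174
Step 4: U3 = 2410174; m = 7; total draws C(17,5) = 6188; favorable C(15,5) = 3003; P = 33/68; answer 33/68

33/68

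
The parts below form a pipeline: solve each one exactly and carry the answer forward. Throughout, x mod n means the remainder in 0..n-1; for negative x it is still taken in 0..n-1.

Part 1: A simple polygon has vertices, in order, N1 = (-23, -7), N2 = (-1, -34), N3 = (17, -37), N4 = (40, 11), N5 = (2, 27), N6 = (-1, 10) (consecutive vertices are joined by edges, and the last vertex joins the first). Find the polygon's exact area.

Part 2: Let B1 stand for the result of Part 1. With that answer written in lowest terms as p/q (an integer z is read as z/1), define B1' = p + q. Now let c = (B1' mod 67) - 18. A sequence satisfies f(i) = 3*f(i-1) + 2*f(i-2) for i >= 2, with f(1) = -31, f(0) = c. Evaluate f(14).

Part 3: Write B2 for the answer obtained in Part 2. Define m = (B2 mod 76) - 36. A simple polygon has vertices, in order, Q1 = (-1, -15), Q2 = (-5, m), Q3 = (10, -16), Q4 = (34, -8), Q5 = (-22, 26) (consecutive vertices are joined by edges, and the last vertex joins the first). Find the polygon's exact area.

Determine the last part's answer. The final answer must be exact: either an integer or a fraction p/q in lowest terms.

772

Part 1: cross terms: (-23*-34 - -1*-7)=775, (-1*-37 - 17*-34)=615, (17*11 - 40*-37)=1667, (40*27 - 2*11)=1058, (2*10 - -1*27)=47, (-1*-7 - -23*10)=237; twice the area = |4399| = 4399; area = 4399/2; answer 4399/2
Part 2: B1 = 4399/2; threaded value p + q = 4401; c = 28; f(2) = 3*(-31) + 2*(28) = -37; iterating: f(2)=-37, f(3)=-173, f(4)=-593, f(5)=-2125, f(6)=-7561, f(7)=-26933, f(8)=-95921, f(9)=-341629, f(10)=-1216729, f(11)=-4333445, f(12)=-15433793, f(13)=-54968269, f(14)=-195772393; answer -195772393
Part 3: B2 = -195772393; m = -1; cross terms: (-1*-1 - -5*-15)=-74, (-5*-16 - 10*-1)=90, (10*-8 - 34*-16)=464, (34*26 - -22*-8)=708, (-22*-15 - -1*26)=356; twice the area = |1544| = 1544; area = 772; answer 772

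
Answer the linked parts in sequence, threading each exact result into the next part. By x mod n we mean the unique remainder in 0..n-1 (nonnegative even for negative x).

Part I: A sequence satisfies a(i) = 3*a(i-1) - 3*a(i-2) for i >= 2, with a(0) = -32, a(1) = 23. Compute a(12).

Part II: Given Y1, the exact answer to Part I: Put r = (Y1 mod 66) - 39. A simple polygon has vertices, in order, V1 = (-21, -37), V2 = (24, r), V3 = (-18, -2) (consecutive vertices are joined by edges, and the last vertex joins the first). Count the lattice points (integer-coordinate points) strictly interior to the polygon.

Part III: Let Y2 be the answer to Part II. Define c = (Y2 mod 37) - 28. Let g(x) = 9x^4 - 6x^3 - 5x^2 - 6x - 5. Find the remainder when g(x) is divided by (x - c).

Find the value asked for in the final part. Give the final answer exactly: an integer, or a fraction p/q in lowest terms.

4715

Part I: a(2) = 3*(23) - 3*(-32) = 165; iterating: a(2)=165, a(3)=426, a(4)=783, a(5)=1071, a(6)=864, a(7)=-621, a(8)=-4455, a(9)=-11502, a(10)=-21141, a(11)=-28917, a(12)=-23328; answer -23328
Part II: Y1 = -23328; r = -3; cross terms: (-21*-3 - 24*-37)=951, (24*-2 - -18*-3)=-102, (-18*-37 - -21*-2)=624; twice the area = |1473| = 1473; area = 1473/2; boundary points = 1 + 1 + 1 = 3; strictly interior points = area - boundary/2 + 1 = 736; answer 736
Part III: Y2 = 736; c = 5; remainder = value at the root: 9*(5)^4 - 6*(5)^3 - 5*(5)^2 - 6*(5)^1 - 5 = (5625) + (-750) + (-125) + (-30) + (-5) = 4715; answer 4715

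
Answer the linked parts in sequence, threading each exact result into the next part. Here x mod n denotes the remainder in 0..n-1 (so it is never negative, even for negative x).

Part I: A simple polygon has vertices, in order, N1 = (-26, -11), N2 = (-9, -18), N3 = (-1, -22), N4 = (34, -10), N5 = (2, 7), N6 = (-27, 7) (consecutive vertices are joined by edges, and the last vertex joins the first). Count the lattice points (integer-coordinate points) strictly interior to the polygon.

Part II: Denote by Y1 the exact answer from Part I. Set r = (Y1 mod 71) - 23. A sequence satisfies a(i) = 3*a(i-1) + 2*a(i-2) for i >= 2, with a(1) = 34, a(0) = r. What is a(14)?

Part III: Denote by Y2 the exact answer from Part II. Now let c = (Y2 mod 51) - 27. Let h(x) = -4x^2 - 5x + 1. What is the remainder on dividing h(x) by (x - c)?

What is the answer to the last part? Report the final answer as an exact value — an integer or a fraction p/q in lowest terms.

Part I: cross terms: (-26*-18 - -9*-11)=369, (-9*-22 - -1*-18)=180, (-1*-10 - 34*-22)=758, (34*7 - 2*-10)=258, (2*7 - -27*7)=203, (-27*-11 - -26*7)=479; twice the area = |2247| = 2247; area = 2247/2; boundary points = 1 + 4 + 1 + 1 + 29 + 1 = 37; strictly interior points = area - boundary/2 + 1 = 1106; answer 1106
Part II: Y1 = 1106; r = 18; a(2) = 3*(34) + 2*(18) = 138; iterating: a(2)=138, a(3)=482, a(4)=1722, a(5)=6130, a(6)=21834, a(7)=77762, a(8)=276954, a(9)=986386, a(10)=3513066, a(11)=12511970, a(12)=44562042, a(13)=158710066, a(14)=565254282; answer 565254282
Part III: Y2 = 565254282; c = -12; remainder = value at the root: -4*(-12)^2 - 5*(-12)^1 + 1 = (-576) + (60) + (1) = -515; answer -515

-515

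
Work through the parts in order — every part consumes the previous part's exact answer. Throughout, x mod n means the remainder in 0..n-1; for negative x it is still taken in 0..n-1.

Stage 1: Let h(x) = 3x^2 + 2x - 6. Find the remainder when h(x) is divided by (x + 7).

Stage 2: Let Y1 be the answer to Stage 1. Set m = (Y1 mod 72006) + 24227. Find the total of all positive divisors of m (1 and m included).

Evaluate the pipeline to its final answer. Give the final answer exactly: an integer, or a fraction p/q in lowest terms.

Stage 1: remainder = value at the root: 3*(-7)^2 + 2*(-7)^1 - 6 = (147) + (-14) + (-6) = 127; answer 127
Stage 2: Y1 = 127; m = 24354; 24354 = 2 * 3^3 * 11 * 41; sigma = (1 + 2) * (1 + 3 + 9 + 27) * (1 + 11) * (1 + 41) = 3 * 40 * 12 * 42 = 60480; answer 60480

60480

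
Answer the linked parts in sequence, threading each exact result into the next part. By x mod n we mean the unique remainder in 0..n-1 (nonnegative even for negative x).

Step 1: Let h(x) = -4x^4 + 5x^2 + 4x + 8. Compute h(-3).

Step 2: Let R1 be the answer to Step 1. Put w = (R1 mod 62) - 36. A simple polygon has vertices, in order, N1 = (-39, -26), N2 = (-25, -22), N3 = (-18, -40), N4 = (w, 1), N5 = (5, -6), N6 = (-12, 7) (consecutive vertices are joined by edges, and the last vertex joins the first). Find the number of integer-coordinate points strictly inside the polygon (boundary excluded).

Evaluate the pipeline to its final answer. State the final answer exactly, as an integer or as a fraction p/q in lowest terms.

509

Step 1: -4*(-3)^4 + 5*(-3)^2 + 4*(-3)^1 + 8 = (-324) + (45) + (-12) + (8) = -283; answer -283
Step 2: R1 = -283; w = -9; cross terms: (-39*-22 - -25*-26)=208, (-25*-40 - -18*-22)=604, (-18*1 - -9*-40)=-378, (-9*-6 - 5*1)=49, (5*7 - -12*-6)=-37, (-12*-26 - -39*7)=585; twice the area = |1031| = 1031; area = 1031/2; boundary points = 2 + 1 + 1 + 7 + 1 + 3 = 15; strictly interior points = area - boundary/2 + 1 = 509; answer 509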